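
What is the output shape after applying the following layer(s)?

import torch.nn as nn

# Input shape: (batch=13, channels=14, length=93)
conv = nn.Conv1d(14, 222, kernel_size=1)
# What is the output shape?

Input shape: (13, 14, 93)
Output shape: (13, 222, 93)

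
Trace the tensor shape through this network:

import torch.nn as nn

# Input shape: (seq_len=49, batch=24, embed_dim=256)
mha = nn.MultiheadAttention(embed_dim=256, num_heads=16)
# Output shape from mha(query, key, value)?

Input shape: (49, 24, 256)
Output shape: (49, 24, 256)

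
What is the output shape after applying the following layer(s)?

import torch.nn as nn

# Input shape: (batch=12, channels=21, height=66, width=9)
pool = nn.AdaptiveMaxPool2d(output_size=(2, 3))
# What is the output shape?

Input shape: (12, 21, 66, 9)
Output shape: (12, 21, 2, 3)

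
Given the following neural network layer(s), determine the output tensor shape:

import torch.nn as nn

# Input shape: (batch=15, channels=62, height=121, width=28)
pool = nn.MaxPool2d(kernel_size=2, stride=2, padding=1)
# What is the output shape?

Input shape: (15, 62, 121, 28)
Output shape: (15, 62, 61, 15)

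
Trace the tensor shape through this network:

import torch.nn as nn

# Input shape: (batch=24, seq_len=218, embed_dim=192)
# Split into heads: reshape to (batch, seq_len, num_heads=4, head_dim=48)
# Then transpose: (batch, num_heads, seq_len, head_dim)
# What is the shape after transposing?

Input shape: (24, 218, 192)
  -> after reshape: (24, 218, 4, 48)
Output shape: (24, 4, 218, 48)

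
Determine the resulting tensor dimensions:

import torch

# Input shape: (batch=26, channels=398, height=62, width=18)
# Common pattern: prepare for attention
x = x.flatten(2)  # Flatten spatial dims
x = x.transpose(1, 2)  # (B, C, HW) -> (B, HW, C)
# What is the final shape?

Input shape: (26, 398, 62, 18)
  -> after flatten(2): (26, 398, 1116)
Output shape: (26, 1116, 398)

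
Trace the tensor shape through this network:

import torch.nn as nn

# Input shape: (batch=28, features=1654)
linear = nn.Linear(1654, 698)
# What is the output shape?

Input shape: (28, 1654)
Output shape: (28, 698)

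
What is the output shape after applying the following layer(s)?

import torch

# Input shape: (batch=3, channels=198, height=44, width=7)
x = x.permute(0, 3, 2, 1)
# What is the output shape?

Input shape: (3, 198, 44, 7)
Output shape: (3, 7, 44, 198)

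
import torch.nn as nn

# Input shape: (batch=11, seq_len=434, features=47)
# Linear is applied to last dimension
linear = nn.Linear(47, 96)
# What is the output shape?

Input shape: (11, 434, 47)
Output shape: (11, 434, 96)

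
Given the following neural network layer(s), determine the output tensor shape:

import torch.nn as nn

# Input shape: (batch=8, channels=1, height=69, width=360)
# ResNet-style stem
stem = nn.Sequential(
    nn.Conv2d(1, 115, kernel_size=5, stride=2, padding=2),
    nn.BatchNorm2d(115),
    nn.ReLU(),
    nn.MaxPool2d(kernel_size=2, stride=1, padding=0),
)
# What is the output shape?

Input shape: (8, 1, 69, 360)
  -> after Conv2d 5x5 stride=2: (8, 115, 35, 180)
Output shape: (8, 115, 34, 179)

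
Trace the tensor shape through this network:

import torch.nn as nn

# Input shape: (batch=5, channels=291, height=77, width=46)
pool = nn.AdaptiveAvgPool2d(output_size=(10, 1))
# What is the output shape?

Input shape: (5, 291, 77, 46)
Output shape: (5, 291, 10, 1)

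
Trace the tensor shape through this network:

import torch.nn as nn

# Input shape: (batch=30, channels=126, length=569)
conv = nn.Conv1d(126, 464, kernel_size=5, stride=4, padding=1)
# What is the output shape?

Input shape: (30, 126, 569)
Output shape: (30, 464, 142)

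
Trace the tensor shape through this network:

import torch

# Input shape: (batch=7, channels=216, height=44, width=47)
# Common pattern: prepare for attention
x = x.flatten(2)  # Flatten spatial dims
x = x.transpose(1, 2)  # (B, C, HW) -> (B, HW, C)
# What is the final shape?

Input shape: (7, 216, 44, 47)
  -> after flatten(2): (7, 216, 2068)
Output shape: (7, 2068, 216)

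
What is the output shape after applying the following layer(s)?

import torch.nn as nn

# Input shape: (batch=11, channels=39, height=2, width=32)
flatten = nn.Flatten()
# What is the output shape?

Input shape: (11, 39, 2, 32)
Output shape: (11, 2496)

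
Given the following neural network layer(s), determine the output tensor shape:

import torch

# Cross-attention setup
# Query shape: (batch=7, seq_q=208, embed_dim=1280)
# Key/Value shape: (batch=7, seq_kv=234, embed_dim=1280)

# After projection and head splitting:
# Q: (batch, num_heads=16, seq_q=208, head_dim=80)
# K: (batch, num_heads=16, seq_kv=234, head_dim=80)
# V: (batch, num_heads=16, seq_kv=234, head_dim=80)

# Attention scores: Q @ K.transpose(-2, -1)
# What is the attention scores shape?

Input shape: (7, 208, 1280)
Output shape: (7, 16, 208, 234)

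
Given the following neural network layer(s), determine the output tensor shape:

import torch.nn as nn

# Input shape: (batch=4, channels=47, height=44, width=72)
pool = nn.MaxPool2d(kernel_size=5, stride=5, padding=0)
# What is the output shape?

Input shape: (4, 47, 44, 72)
Output shape: (4, 47, 8, 14)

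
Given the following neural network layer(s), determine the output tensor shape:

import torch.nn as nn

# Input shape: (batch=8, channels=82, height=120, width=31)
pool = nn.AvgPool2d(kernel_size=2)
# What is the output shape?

Input shape: (8, 82, 120, 31)
Output shape: (8, 82, 60, 15)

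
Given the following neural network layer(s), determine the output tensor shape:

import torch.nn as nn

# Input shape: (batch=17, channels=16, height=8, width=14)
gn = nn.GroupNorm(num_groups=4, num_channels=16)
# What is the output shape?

Input shape: (17, 16, 8, 14)
Output shape: (17, 16, 8, 14)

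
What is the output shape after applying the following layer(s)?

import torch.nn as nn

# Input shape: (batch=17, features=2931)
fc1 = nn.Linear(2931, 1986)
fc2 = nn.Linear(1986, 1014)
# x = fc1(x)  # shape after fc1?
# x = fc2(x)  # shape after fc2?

Input shape: (17, 2931)
  -> after fc1: (17, 1986)
Output shape: (17, 1014)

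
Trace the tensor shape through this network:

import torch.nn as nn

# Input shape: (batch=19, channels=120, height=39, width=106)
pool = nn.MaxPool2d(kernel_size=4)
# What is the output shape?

Input shape: (19, 120, 39, 106)
Output shape: (19, 120, 9, 26)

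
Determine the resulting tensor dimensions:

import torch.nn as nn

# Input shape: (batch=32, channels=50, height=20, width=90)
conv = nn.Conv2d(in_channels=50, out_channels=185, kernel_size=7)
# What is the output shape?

Input shape: (32, 50, 20, 90)
Output shape: (32, 185, 14, 84)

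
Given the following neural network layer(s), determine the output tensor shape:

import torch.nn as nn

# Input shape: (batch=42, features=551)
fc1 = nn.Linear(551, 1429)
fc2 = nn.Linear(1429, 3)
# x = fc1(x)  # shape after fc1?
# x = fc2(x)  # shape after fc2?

Input shape: (42, 551)
  -> after fc1: (42, 1429)
Output shape: (42, 3)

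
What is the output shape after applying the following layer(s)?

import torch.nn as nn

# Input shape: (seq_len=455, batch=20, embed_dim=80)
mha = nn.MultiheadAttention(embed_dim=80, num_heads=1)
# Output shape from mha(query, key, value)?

Input shape: (455, 20, 80)
Output shape: (455, 20, 80)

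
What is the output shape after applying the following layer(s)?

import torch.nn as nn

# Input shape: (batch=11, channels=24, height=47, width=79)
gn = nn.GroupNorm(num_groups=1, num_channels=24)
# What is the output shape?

Input shape: (11, 24, 47, 79)
Output shape: (11, 24, 47, 79)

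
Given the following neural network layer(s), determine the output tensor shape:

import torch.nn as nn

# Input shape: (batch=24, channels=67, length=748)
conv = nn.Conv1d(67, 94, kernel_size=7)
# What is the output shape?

Input shape: (24, 67, 748)
Output shape: (24, 94, 742)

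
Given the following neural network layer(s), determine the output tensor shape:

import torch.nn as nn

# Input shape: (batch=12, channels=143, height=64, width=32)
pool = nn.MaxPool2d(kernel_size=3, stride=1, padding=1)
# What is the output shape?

Input shape: (12, 143, 64, 32)
Output shape: (12, 143, 64, 32)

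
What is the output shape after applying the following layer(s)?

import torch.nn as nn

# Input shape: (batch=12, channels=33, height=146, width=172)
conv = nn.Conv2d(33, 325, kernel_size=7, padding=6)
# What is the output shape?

Input shape: (12, 33, 146, 172)
Output shape: (12, 325, 152, 178)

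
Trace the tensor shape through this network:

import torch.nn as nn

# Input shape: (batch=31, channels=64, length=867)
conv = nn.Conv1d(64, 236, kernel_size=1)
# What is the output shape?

Input shape: (31, 64, 867)
Output shape: (31, 236, 867)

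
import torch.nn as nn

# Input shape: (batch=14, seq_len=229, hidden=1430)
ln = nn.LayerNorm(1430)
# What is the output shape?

Input shape: (14, 229, 1430)
Output shape: (14, 229, 1430)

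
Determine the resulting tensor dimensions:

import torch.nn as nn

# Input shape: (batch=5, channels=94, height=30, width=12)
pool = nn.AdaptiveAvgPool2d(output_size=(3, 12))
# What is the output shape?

Input shape: (5, 94, 30, 12)
Output shape: (5, 94, 3, 12)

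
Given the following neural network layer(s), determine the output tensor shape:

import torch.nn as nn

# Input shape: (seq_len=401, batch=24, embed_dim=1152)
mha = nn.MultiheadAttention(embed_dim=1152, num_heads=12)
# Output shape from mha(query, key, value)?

Input shape: (401, 24, 1152)
Output shape: (401, 24, 1152)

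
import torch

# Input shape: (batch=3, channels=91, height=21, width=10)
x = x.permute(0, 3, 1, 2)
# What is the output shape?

Input shape: (3, 91, 21, 10)
Output shape: (3, 10, 91, 21)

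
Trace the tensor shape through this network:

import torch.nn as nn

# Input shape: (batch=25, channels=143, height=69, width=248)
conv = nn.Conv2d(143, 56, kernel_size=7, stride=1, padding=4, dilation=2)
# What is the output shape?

Input shape: (25, 143, 69, 248)
Output shape: (25, 56, 65, 244)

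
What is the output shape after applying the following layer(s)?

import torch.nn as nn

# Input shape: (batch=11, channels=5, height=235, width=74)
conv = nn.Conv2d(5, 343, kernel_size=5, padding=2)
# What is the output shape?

Input shape: (11, 5, 235, 74)
Output shape: (11, 343, 235, 74)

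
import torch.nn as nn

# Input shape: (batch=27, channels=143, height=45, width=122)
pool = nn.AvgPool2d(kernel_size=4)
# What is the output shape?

Input shape: (27, 143, 45, 122)
Output shape: (27, 143, 11, 30)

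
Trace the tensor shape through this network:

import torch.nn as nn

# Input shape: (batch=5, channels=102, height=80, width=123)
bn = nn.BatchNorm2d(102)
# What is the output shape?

Input shape: (5, 102, 80, 123)
Output shape: (5, 102, 80, 123)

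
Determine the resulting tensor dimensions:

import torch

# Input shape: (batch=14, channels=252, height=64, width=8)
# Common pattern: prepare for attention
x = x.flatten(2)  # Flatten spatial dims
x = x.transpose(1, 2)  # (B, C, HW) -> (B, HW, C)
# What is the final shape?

Input shape: (14, 252, 64, 8)
  -> after flatten(2): (14, 252, 512)
Output shape: (14, 512, 252)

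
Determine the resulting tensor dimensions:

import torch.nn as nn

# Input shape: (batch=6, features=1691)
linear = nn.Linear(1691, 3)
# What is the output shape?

Input shape: (6, 1691)
Output shape: (6, 3)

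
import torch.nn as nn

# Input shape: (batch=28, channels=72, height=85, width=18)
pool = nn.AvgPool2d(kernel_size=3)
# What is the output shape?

Input shape: (28, 72, 85, 18)
Output shape: (28, 72, 28, 6)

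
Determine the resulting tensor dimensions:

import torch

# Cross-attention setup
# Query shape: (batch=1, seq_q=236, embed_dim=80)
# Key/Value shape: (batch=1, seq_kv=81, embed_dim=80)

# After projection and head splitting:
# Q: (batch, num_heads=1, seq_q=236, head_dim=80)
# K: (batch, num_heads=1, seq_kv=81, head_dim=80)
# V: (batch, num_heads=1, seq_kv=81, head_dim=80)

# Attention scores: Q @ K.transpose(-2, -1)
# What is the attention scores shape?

Input shape: (1, 236, 80)
Output shape: (1, 1, 236, 81)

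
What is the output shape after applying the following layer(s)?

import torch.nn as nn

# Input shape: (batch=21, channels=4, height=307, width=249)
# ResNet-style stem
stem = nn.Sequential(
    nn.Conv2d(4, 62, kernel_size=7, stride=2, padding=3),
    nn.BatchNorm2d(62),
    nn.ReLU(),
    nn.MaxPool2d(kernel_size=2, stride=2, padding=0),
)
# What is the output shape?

Input shape: (21, 4, 307, 249)
  -> after Conv2d 7x7 stride=2: (21, 62, 154, 125)
Output shape: (21, 62, 77, 62)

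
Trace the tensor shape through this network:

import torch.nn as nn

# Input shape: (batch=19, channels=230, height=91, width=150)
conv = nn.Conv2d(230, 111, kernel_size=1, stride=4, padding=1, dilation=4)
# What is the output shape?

Input shape: (19, 230, 91, 150)
Output shape: (19, 111, 24, 38)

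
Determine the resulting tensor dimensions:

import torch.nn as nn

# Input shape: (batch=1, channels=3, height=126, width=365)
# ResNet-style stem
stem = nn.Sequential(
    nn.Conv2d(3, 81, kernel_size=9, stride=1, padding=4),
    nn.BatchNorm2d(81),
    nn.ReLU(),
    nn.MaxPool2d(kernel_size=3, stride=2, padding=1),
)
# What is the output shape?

Input shape: (1, 3, 126, 365)
  -> after Conv2d 9x9 stride=1: (1, 81, 126, 365)
Output shape: (1, 81, 63, 183)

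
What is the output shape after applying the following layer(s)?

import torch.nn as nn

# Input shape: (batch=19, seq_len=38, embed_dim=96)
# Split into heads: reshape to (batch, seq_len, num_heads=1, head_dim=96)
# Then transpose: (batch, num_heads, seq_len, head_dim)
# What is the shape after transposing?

Input shape: (19, 38, 96)
  -> after reshape: (19, 38, 1, 96)
Output shape: (19, 1, 38, 96)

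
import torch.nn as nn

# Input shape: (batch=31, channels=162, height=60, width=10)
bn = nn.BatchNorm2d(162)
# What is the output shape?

Input shape: (31, 162, 60, 10)
Output shape: (31, 162, 60, 10)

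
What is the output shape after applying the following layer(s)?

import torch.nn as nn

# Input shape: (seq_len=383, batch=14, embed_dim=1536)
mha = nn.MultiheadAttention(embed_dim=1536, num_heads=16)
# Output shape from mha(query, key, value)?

Input shape: (383, 14, 1536)
Output shape: (383, 14, 1536)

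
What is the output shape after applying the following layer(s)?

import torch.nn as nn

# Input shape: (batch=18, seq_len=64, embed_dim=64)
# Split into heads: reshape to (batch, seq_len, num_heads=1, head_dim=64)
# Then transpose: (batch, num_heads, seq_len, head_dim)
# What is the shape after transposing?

Input shape: (18, 64, 64)
  -> after reshape: (18, 64, 1, 64)
Output shape: (18, 1, 64, 64)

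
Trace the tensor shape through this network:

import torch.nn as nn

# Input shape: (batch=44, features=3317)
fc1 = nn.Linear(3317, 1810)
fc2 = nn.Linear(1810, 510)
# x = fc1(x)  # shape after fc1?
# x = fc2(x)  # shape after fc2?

Input shape: (44, 3317)
  -> after fc1: (44, 1810)
Output shape: (44, 510)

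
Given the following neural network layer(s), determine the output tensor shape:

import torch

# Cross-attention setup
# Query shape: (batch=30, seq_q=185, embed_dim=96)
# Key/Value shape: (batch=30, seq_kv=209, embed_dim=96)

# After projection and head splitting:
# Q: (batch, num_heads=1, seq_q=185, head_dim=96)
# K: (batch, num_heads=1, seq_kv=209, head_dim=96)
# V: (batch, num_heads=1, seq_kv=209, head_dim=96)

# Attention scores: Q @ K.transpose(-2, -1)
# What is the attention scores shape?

Input shape: (30, 185, 96)
Output shape: (30, 1, 185, 209)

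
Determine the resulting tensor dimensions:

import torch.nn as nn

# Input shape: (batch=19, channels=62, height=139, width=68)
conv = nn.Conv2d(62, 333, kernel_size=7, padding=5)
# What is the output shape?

Input shape: (19, 62, 139, 68)
Output shape: (19, 333, 143, 72)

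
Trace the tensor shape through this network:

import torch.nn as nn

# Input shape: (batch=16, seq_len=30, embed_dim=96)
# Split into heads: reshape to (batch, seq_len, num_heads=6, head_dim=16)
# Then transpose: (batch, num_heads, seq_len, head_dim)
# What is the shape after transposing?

Input shape: (16, 30, 96)
  -> after reshape: (16, 30, 6, 16)
Output shape: (16, 6, 30, 16)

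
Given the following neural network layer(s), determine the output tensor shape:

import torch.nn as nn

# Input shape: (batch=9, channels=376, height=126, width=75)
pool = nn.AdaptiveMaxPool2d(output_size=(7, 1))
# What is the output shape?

Input shape: (9, 376, 126, 75)
Output shape: (9, 376, 7, 1)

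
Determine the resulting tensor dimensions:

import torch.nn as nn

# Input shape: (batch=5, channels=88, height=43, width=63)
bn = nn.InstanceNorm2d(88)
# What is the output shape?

Input shape: (5, 88, 43, 63)
Output shape: (5, 88, 43, 63)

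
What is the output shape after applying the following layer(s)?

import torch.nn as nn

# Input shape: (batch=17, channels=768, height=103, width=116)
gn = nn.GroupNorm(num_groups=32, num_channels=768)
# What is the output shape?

Input shape: (17, 768, 103, 116)
Output shape: (17, 768, 103, 116)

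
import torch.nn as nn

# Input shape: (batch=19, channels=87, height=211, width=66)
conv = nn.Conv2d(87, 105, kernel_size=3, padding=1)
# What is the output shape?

Input shape: (19, 87, 211, 66)
Output shape: (19, 105, 211, 66)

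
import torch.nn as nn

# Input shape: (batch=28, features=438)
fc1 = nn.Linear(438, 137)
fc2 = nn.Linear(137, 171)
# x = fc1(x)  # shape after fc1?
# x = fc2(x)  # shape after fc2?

Input shape: (28, 438)
  -> after fc1: (28, 137)
Output shape: (28, 171)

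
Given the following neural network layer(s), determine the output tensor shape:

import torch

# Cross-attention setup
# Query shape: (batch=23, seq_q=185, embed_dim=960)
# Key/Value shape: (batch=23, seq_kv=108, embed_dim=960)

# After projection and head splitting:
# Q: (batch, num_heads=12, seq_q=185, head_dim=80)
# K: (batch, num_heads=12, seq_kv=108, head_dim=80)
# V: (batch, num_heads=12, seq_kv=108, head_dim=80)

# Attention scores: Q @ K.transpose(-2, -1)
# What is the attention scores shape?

Input shape: (23, 185, 960)
Output shape: (23, 12, 185, 108)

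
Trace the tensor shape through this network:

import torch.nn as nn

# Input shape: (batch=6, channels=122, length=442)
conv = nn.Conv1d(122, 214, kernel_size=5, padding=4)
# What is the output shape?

Input shape: (6, 122, 442)
Output shape: (6, 214, 446)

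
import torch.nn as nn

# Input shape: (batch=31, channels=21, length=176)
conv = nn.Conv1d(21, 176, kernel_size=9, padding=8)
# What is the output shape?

Input shape: (31, 21, 176)
Output shape: (31, 176, 184)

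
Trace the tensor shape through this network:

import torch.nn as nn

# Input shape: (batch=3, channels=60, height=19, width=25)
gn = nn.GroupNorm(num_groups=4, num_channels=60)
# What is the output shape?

Input shape: (3, 60, 19, 25)
Output shape: (3, 60, 19, 25)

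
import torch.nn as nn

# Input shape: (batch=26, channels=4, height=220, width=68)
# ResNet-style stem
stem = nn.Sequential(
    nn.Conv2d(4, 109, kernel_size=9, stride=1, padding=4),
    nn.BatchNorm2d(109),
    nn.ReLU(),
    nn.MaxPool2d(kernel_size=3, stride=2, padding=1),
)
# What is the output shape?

Input shape: (26, 4, 220, 68)
  -> after Conv2d 9x9 stride=1: (26, 109, 220, 68)
Output shape: (26, 109, 110, 34)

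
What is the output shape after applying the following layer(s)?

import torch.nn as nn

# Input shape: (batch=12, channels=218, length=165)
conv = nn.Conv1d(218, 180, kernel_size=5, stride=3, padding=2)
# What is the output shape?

Input shape: (12, 218, 165)
Output shape: (12, 180, 55)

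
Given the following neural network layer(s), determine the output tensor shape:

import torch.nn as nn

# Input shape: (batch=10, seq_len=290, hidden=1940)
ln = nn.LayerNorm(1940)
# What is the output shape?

Input shape: (10, 290, 1940)
Output shape: (10, 290, 1940)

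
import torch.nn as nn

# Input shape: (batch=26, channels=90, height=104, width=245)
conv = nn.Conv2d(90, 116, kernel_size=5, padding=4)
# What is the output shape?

Input shape: (26, 90, 104, 245)
Output shape: (26, 116, 108, 249)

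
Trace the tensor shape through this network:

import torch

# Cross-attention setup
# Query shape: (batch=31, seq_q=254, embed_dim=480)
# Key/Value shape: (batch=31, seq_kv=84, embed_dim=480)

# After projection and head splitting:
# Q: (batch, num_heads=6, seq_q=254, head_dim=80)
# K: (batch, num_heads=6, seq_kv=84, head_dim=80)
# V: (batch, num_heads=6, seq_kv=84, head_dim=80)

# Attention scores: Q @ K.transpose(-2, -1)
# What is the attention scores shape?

Input shape: (31, 254, 480)
Output shape: (31, 6, 254, 84)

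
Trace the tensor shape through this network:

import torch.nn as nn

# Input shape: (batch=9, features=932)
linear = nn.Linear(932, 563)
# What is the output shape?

Input shape: (9, 932)
Output shape: (9, 563)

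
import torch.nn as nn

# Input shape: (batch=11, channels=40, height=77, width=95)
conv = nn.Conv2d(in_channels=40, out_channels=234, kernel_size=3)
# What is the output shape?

Input shape: (11, 40, 77, 95)
Output shape: (11, 234, 75, 93)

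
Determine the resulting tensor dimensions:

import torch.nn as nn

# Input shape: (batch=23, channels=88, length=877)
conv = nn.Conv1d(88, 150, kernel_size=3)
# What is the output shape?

Input shape: (23, 88, 877)
Output shape: (23, 150, 875)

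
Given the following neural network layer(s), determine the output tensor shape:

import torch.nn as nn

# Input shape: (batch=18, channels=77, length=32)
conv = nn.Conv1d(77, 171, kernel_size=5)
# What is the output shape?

Input shape: (18, 77, 32)
Output shape: (18, 171, 28)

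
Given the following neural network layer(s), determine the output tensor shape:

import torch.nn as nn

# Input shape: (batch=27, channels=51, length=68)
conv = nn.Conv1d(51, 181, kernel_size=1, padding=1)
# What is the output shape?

Input shape: (27, 51, 68)
Output shape: (27, 181, 70)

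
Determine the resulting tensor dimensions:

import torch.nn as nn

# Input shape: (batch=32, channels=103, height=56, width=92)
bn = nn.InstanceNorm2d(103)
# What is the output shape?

Input shape: (32, 103, 56, 92)
Output shape: (32, 103, 56, 92)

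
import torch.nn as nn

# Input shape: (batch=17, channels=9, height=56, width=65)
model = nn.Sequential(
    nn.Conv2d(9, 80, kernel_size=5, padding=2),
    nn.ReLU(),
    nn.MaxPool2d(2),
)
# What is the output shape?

Input shape: (17, 9, 56, 65)
  -> after Conv2d: (17, 80, 56, 65)
  -> after ReLU: (17, 80, 56, 65)
Output shape: (17, 80, 28, 32)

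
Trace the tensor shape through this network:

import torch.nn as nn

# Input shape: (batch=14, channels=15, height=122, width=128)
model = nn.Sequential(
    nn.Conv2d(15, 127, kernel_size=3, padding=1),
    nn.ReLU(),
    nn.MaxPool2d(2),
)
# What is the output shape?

Input shape: (14, 15, 122, 128)
  -> after Conv2d: (14, 127, 122, 128)
  -> after ReLU: (14, 127, 122, 128)
Output shape: (14, 127, 61, 64)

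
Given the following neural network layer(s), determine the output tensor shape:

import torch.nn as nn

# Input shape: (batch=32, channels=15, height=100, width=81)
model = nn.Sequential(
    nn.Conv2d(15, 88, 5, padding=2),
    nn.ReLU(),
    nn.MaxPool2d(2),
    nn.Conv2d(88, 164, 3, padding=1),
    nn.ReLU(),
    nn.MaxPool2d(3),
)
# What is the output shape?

Input shape: (32, 15, 100, 81)
  -> after first Conv2d: (32, 88, 100, 81)
  -> after first MaxPool2d: (32, 88, 50, 40)
  -> after second Conv2d: (32, 164, 50, 40)
Output shape: (32, 164, 16, 13)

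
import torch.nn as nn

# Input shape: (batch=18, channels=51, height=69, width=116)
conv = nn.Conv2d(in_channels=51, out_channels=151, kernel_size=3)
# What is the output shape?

Input shape: (18, 51, 69, 116)
Output shape: (18, 151, 67, 114)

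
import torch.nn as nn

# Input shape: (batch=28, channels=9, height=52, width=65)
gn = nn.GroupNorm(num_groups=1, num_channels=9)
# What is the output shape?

Input shape: (28, 9, 52, 65)
Output shape: (28, 9, 52, 65)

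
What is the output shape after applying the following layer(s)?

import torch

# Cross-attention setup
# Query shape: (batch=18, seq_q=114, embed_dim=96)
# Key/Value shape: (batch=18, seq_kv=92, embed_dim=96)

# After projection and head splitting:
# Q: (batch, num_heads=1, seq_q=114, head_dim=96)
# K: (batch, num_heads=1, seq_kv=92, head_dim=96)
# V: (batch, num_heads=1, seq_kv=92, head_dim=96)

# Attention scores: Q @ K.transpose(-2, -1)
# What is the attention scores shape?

Input shape: (18, 114, 96)
Output shape: (18, 1, 114, 92)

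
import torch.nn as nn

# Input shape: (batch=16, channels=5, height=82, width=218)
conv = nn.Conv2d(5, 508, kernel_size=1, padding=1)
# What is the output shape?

Input shape: (16, 5, 82, 218)
Output shape: (16, 508, 84, 220)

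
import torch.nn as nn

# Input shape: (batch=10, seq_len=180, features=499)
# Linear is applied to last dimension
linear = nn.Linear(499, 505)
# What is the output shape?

Input shape: (10, 180, 499)
Output shape: (10, 180, 505)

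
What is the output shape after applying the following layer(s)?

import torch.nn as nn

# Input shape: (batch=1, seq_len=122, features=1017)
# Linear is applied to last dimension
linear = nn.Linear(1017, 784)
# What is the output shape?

Input shape: (1, 122, 1017)
Output shape: (1, 122, 784)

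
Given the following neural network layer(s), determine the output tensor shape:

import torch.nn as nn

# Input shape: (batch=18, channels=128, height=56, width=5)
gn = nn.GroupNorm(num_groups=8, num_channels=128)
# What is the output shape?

Input shape: (18, 128, 56, 5)
Output shape: (18, 128, 56, 5)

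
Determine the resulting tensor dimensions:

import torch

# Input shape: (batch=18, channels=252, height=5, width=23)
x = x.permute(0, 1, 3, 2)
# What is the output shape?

Input shape: (18, 252, 5, 23)
Output shape: (18, 252, 23, 5)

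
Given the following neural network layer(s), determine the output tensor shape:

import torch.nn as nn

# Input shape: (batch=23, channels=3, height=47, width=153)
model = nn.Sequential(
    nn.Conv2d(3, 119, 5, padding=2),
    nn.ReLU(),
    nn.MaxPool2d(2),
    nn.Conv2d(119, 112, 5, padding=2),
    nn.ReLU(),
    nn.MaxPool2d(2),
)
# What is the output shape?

Input shape: (23, 3, 47, 153)
  -> after first Conv2d: (23, 119, 47, 153)
  -> after first MaxPool2d: (23, 119, 23, 76)
  -> after second Conv2d: (23, 112, 23, 76)
Output shape: (23, 112, 11, 38)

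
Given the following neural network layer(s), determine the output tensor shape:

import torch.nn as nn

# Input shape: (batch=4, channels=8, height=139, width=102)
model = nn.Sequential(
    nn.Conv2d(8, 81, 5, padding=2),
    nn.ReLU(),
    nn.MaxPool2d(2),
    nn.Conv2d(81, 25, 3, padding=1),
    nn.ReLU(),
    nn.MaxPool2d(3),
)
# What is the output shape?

Input shape: (4, 8, 139, 102)
  -> after first Conv2d: (4, 81, 139, 102)
  -> after first MaxPool2d: (4, 81, 69, 51)
  -> after second Conv2d: (4, 25, 69, 51)
Output shape: (4, 25, 23, 17)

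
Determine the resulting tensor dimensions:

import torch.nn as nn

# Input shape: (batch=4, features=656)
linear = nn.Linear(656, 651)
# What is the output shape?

Input shape: (4, 656)
Output shape: (4, 651)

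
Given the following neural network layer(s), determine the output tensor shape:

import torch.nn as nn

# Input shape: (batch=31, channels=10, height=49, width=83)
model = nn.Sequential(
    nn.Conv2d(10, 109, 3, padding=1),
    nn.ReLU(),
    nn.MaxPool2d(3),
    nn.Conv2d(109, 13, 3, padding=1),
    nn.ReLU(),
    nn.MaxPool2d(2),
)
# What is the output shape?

Input shape: (31, 10, 49, 83)
  -> after first Conv2d: (31, 109, 49, 83)
  -> after first MaxPool2d: (31, 109, 16, 27)
  -> after second Conv2d: (31, 13, 16, 27)
Output shape: (31, 13, 8, 13)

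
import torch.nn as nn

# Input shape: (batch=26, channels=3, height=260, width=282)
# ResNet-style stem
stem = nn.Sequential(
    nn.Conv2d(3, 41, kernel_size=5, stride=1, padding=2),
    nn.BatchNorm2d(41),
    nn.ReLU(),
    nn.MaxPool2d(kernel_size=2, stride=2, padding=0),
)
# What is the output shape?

Input shape: (26, 3, 260, 282)
  -> after Conv2d 5x5 stride=1: (26, 41, 260, 282)
Output shape: (26, 41, 130, 141)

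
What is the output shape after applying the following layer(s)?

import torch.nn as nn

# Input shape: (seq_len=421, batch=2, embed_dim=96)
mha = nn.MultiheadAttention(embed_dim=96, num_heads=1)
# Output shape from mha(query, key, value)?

Input shape: (421, 2, 96)
Output shape: (421, 2, 96)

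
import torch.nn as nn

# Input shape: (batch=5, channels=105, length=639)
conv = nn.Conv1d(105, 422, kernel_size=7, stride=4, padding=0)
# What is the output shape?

Input shape: (5, 105, 639)
Output shape: (5, 422, 159)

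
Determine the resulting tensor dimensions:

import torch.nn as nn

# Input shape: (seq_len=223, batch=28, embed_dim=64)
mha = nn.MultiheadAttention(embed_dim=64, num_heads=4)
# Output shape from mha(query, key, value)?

Input shape: (223, 28, 64)
Output shape: (223, 28, 64)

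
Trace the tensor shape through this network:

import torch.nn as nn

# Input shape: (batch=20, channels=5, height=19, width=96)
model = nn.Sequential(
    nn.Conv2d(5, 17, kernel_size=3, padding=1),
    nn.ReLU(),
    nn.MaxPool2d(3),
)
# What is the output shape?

Input shape: (20, 5, 19, 96)
  -> after Conv2d: (20, 17, 19, 96)
  -> after ReLU: (20, 17, 19, 96)
Output shape: (20, 17, 6, 32)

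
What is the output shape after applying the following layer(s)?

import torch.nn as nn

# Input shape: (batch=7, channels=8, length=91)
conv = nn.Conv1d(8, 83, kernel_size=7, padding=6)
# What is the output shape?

Input shape: (7, 8, 91)
Output shape: (7, 83, 97)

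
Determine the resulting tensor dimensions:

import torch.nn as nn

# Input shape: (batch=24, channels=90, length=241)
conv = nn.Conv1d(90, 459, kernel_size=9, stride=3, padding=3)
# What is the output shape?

Input shape: (24, 90, 241)
Output shape: (24, 459, 80)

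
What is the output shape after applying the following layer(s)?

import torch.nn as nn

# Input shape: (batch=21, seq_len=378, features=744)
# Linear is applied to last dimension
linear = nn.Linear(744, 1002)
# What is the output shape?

Input shape: (21, 378, 744)
Output shape: (21, 378, 1002)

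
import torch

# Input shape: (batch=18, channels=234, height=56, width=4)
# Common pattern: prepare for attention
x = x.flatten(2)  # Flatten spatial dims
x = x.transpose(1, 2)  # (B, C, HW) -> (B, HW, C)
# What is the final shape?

Input shape: (18, 234, 56, 4)
  -> after flatten(2): (18, 234, 224)
Output shape: (18, 224, 234)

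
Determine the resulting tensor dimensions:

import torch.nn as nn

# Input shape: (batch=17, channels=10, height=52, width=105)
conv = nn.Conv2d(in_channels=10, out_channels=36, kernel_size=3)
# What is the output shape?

Input shape: (17, 10, 52, 105)
Output shape: (17, 36, 50, 103)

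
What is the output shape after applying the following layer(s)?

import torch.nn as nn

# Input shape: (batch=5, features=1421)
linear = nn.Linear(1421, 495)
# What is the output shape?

Input shape: (5, 1421)
Output shape: (5, 495)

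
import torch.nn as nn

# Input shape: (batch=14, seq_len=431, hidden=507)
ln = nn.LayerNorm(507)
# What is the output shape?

Input shape: (14, 431, 507)
Output shape: (14, 431, 507)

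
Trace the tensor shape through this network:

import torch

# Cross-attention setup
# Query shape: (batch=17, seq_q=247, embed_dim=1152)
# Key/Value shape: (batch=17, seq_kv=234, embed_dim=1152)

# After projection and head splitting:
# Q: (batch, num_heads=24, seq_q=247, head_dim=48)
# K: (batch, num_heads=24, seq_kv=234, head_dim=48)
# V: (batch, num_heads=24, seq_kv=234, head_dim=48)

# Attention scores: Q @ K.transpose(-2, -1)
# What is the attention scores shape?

Input shape: (17, 247, 1152)
Output shape: (17, 24, 247, 234)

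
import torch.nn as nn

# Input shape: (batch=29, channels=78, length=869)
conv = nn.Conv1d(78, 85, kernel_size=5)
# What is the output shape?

Input shape: (29, 78, 869)
Output shape: (29, 85, 865)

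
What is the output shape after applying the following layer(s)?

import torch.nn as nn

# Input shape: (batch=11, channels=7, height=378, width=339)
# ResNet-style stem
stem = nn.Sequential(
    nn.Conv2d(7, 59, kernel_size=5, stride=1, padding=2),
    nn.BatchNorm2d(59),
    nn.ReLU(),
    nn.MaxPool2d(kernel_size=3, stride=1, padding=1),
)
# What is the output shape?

Input shape: (11, 7, 378, 339)
  -> after Conv2d 5x5 stride=1: (11, 59, 378, 339)
Output shape: (11, 59, 378, 339)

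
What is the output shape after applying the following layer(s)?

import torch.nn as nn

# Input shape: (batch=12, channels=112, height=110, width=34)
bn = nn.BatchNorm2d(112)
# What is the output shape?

Input shape: (12, 112, 110, 34)
Output shape: (12, 112, 110, 34)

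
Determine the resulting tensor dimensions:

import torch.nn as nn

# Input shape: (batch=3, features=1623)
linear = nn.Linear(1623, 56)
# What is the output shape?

Input shape: (3, 1623)
Output shape: (3, 56)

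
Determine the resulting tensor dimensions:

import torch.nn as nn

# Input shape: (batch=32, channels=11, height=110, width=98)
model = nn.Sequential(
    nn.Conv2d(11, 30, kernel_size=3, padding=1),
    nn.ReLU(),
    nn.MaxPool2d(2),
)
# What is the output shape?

Input shape: (32, 11, 110, 98)
  -> after Conv2d: (32, 30, 110, 98)
  -> after ReLU: (32, 30, 110, 98)
Output shape: (32, 30, 55, 49)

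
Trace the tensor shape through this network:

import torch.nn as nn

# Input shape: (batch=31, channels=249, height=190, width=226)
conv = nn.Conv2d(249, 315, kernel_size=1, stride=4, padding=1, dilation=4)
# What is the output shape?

Input shape: (31, 249, 190, 226)
Output shape: (31, 315, 48, 57)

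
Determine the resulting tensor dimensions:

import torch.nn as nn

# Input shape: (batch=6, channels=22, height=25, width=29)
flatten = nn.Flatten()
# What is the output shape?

Input shape: (6, 22, 25, 29)
Output shape: (6, 15950)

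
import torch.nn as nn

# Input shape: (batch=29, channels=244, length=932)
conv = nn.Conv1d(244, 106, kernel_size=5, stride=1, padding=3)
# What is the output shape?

Input shape: (29, 244, 932)
Output shape: (29, 106, 934)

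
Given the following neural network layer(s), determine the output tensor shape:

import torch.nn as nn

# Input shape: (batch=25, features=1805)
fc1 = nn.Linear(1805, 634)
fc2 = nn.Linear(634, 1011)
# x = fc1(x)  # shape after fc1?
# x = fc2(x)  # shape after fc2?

Input shape: (25, 1805)
  -> after fc1: (25, 634)
Output shape: (25, 1011)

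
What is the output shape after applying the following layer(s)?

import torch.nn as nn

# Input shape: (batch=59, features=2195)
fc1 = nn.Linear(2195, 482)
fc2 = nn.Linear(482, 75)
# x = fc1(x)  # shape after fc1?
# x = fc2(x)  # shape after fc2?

Input shape: (59, 2195)
  -> after fc1: (59, 482)
Output shape: (59, 75)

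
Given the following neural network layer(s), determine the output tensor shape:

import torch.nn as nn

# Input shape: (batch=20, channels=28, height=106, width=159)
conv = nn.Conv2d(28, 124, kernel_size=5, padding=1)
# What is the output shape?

Input shape: (20, 28, 106, 159)
Output shape: (20, 124, 104, 157)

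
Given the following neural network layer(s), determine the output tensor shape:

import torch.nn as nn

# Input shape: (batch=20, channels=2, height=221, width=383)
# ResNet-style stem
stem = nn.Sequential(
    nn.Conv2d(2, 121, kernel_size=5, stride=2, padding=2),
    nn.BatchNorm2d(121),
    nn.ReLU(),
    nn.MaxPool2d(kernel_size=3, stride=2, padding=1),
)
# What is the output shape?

Input shape: (20, 2, 221, 383)
  -> after Conv2d 5x5 stride=2: (20, 121, 111, 192)
Output shape: (20, 121, 56, 96)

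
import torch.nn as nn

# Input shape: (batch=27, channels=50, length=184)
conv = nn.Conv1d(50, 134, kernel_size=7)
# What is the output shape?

Input shape: (27, 50, 184)
Output shape: (27, 134, 178)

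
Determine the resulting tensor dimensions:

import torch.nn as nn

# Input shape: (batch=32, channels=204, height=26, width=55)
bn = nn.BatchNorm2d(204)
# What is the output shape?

Input shape: (32, 204, 26, 55)
Output shape: (32, 204, 26, 55)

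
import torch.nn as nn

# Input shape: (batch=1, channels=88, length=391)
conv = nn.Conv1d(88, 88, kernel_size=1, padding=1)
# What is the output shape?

Input shape: (1, 88, 391)
Output shape: (1, 88, 393)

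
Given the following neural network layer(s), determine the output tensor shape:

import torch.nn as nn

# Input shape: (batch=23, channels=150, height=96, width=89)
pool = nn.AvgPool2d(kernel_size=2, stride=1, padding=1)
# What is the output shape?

Input shape: (23, 150, 96, 89)
Output shape: (23, 150, 97, 90)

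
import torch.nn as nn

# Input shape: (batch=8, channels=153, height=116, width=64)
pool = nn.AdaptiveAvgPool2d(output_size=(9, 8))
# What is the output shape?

Input shape: (8, 153, 116, 64)
Output shape: (8, 153, 9, 8)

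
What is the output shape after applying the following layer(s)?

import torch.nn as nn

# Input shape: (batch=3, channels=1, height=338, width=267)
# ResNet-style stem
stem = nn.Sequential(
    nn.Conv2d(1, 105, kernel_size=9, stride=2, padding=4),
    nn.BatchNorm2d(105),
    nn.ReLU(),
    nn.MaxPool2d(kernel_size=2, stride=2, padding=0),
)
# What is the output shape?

Input shape: (3, 1, 338, 267)
  -> after Conv2d 9x9 stride=2: (3, 105, 169, 134)
Output shape: (3, 105, 84, 67)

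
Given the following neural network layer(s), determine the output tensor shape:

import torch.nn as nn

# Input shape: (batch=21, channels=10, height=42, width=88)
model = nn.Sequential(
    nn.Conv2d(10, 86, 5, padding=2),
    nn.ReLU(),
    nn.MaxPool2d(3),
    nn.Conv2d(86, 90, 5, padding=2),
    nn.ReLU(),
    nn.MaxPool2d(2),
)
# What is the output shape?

Input shape: (21, 10, 42, 88)
  -> after first Conv2d: (21, 86, 42, 88)
  -> after first MaxPool2d: (21, 86, 14, 29)
  -> after second Conv2d: (21, 90, 14, 29)
Output shape: (21, 90, 7, 14)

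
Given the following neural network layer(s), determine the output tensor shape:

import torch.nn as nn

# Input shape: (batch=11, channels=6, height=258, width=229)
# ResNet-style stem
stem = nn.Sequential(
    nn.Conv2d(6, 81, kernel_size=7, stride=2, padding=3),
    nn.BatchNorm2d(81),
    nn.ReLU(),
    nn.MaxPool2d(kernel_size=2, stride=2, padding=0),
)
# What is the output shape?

Input shape: (11, 6, 258, 229)
  -> after Conv2d 7x7 stride=2: (11, 81, 129, 115)
Output shape: (11, 81, 64, 57)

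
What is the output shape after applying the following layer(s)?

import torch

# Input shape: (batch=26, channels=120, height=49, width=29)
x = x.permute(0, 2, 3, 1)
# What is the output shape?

Input shape: (26, 120, 49, 29)
Output shape: (26, 49, 29, 120)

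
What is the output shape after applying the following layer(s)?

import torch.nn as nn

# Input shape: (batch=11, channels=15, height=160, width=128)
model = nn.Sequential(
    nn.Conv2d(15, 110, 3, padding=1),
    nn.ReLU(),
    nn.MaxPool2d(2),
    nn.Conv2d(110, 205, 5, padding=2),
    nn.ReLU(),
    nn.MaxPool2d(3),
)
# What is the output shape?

Input shape: (11, 15, 160, 128)
  -> after first Conv2d: (11, 110, 160, 128)
  -> after first MaxPool2d: (11, 110, 80, 64)
  -> after second Conv2d: (11, 205, 80, 64)
Output shape: (11, 205, 26, 21)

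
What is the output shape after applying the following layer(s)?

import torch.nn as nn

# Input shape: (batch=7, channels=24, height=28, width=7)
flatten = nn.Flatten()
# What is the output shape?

Input shape: (7, 24, 28, 7)
Output shape: (7, 4704)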